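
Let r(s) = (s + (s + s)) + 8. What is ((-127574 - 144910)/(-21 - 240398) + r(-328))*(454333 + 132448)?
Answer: -137527653575260/240419 ≈ -5.7203e+8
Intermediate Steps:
r(s) = 8 + 3*s (r(s) = (s + 2*s) + 8 = 3*s + 8 = 8 + 3*s)
((-127574 - 144910)/(-21 - 240398) + r(-328))*(454333 + 132448) = ((-127574 - 144910)/(-21 - 240398) + (8 + 3*(-328)))*(454333 + 132448) = (-272484/(-240419) + (8 - 984))*586781 = (-272484*(-1/240419) - 976)*586781 = (272484/240419 - 976)*586781 = -234376460/240419*586781 = -137527653575260/240419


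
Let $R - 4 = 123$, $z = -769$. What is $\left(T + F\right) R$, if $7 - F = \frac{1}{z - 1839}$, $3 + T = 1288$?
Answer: $\frac{427931199}{2608} \approx 1.6408 \cdot 10^{5}$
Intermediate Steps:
$T = 1285$ ($T = -3 + 1288 = 1285$)
$F = \frac{18257}{2608}$ ($F = 7 - \frac{1}{-769 - 1839} = 7 - \frac{1}{-2608} = 7 - - \frac{1}{2608} = 7 + \frac{1}{2608} = \frac{18257}{2608} \approx 7.0004$)
$R = 127$ ($R = 4 + 123 = 127$)
$\left(T + F\right) R = \left(1285 + \frac{18257}{2608}\right) 127 = \frac{3369537}{2608} \cdot 127 = \frac{427931199}{2608}$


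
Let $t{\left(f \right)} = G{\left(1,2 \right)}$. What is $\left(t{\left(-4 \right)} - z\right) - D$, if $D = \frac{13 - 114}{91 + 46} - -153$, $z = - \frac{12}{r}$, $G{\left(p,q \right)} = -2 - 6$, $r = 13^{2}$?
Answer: $- \frac{3708920}{23153} \approx -160.19$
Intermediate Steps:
$r = 169$
$G{\left(p,q \right)} = -8$ ($G{\left(p,q \right)} = -2 - 6 = -8$)
$t{\left(f \right)} = -8$
$z = - \frac{12}{169} \approx -0.071006$
$D = \frac{20860}{137}$ ($D = - \frac{101}{137} + 153 = \frac{20860}{137} \approx 152.26$)
$\left(t{\left(-4 \right)} - z\right) - D = \left(-8 - - \frac{12}{169}\right) - \frac{20860}{137} = \left(-8 + \frac{12}{169}\right) - \frac{20860}{137} = - \frac{1340}{169} - \frac{20860}{137} = - \frac{3708920}{23153}$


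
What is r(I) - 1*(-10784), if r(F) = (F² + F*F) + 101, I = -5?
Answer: 10935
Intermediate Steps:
r(F) = 101 + 2*F² (r(F) = (F² + F²) + 101 = 2*F² + 101 = 101 + 2*F²)
r(I) - 1*(-10784) = (101 + 2*(-5)²) - 1*(-10784) = (101 + 2*25) + 10784 = (101 + 50) + 10784 = 151 + 10784 = 10935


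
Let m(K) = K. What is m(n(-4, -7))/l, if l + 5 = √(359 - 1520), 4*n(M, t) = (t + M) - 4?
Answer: 75/4744 + 45*I*√129/4744 ≈ 0.015809 + 0.10774*I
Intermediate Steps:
n(M, t) = -1 + M/4 + t/4 (n(M, t) = ((t + M) - 4)/4 = ((M + t) - 4)/4 = (-4 + M + t)/4 = -1 + M/4 + t/4)
l = -5 + 3*I*√129 (l = -5 + √(359 - 1520) = -5 + √(-1161) = -5 + 3*I*√129 ≈ -5.0 + 34.073*I)
m(n(-4, -7))/l = (-1 + (¼)*(-4) + (¼)*(-7))/(-5 + 3*I*√129) = (-1 - 1 - 7/4)/(-5 + 3*I*√129) = -15/(4*(-5 + 3*I*√129))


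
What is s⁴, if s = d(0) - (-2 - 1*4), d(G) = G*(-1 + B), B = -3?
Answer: 1296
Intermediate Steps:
d(G) = -4*G (d(G) = G*(-1 - 3) = G*(-4) = -4*G)
s = 6 (s = -4*0 - (-2 - 1*4) = 0 - (-2 - 4) = 0 - 1*(-6) = 0 + 6 = 6)
s⁴ = 6⁴ = 1296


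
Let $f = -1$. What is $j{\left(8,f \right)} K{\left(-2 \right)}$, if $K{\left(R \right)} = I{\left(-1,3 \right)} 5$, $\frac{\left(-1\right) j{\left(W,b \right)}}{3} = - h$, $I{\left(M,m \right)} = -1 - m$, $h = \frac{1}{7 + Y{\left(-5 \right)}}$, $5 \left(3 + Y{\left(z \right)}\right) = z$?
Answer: $-20$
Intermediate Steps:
$Y{\left(z \right)} = -3 + \frac{z}{5}$
$h = \frac{1}{3}$ ($h = \frac{1}{7 + \left(-3 + \frac{1}{5} \left(-5\right)\right)} = \frac{1}{7 - 4} = \frac{1}{3} \approx 0.33333$)
$j{\left(W,b \right)} = 1$ ($j{\left(W,b \right)} = - 3 \left(\left(-1\right) \frac{1}{3}\right) = \left(-3\right) \left(- \frac{1}{3}\right) = 1$)
$K{\left(R \right)} = -20$ ($K{\left(R \right)} = \left(-1 - 3\right) 5 = \left(-4\right) 5 = -20$)
$j{\left(8,f \right)} K{\left(-2 \right)} = 1 \left(-20\right) = -20$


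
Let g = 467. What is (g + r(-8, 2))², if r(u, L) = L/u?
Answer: 3485689/16 ≈ 2.1786e+5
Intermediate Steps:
(g + r(-8, 2))² = (467 + 2/(-8))² = (467 + 2*(-⅛))² = (467 - ¼)² = (1867/4)² = 3485689/16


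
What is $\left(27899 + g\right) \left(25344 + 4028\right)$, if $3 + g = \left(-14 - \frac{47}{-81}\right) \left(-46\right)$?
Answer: $\frac{67836925016}{81} \approx 8.3749 \cdot 10^{8}$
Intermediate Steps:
$g = \frac{49759}{81}$ ($g = -3 + \left(-14 - \frac{47}{-81}\right) \left(-46\right) = -3 + \left(-14 - - \frac{47}{81}\right) \left(-46\right) = -3 + \left(-14 + \frac{47}{81}\right) \left(-46\right) = -3 - - \frac{50002}{81} = -3 + \frac{50002}{81} = \frac{49759}{81} \approx 614.31$)
$\left(27899 + g\right) \left(25344 + 4028\right) = \left(27899 + \frac{49759}{81}\right) \left(25344 + 4028\right) = \frac{2309578}{81} \cdot 29372 = \frac{67836925016}{81}$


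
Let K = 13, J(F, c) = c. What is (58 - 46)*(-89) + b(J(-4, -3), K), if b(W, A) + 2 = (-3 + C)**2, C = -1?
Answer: -1054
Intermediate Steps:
b(W, A) = 14 (b(W, A) = -2 + (-3 - 1)**2 = -2 + (-4)**2 = -2 + 16 = 14)
(58 - 46)*(-89) + b(J(-4, -3), K) = (58 - 46)*(-89) + 14 = 12*(-89) + 14 = -1068 + 14 = -1054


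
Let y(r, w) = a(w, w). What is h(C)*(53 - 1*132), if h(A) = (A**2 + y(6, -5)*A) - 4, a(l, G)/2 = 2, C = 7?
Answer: -5767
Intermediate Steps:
a(l, G) = 4 (a(l, G) = 2*2 = 4)
y(r, w) = 4
h(A) = -4 + A**2 + 4*A (h(A) = (A**2 + 4*A) - 4 = -4 + A**2 + 4*A)
h(C)*(53 - 1*132) = (-4 + 7**2 + 4*7)*(53 - 1*132) = (-4 + 49 + 28)*(53 - 132) = 73*(-79) = -5767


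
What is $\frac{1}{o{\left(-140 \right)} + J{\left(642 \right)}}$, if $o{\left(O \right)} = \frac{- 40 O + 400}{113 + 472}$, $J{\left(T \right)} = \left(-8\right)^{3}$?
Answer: $- \frac{39}{19568} \approx -0.001993$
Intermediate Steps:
$J{\left(T \right)} = -512$
$o{\left(O \right)} = \frac{80}{117} - \frac{8 O}{117}$ ($o{\left(O \right)} = \frac{400 - 40 O}{585} = \left(400 - 40 O\right) \frac{1}{585} = \frac{80}{117} - \frac{8 O}{117}$)
$\frac{1}{o{\left(-140 \right)} + J{\left(642 \right)}} = \frac{1}{\left(\frac{80}{117} - - \frac{1120}{117}\right) - 512} = \frac{1}{\left(\frac{80}{117} + \frac{1120}{117}\right) - 512} = \frac{1}{\frac{400}{39} - 512} = \frac{1}{- \frac{19568}{39}} = - \frac{39}{19568}$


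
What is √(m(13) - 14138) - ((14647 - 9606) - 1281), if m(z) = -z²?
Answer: -3760 + I*√14307 ≈ -3760.0 + 119.61*I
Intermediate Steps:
√(m(13) - 14138) - ((14647 - 9606) - 1281) = √(-1*13² - 14138) - ((14647 - 9606) - 1281) = √(-1*169 - 14138) - (5041 - 1281) = √(-169 - 14138) - 1*3760 = √(-14307) - 3760 = I*√14307 - 3760 = -3760 + I*√14307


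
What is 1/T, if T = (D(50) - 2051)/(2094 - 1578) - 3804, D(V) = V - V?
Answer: -516/1964915 ≈ -0.00026261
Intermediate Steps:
D(V) = 0
T = -1964915/516 (T = (0 - 2051)/(2094 - 1578) - 3804 = -2051/516 - 3804 = -1964915/516 ≈ -3808.0)
1/T = 1/(-1964915/516) = -516/1964915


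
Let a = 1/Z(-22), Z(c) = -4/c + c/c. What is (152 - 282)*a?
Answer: -110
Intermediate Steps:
Z(c) = 1 - 4/c (Z(c) = -4/c + 1 = 1 - 4/c)
a = 11/13 (a = 1/((-4 - 22)/(-22)) = 1/(-1/22*(-26)) = 1/(13/11) = 11/13 ≈ 0.84615)
(152 - 282)*a = (152 - 282)*(11/13) = -130*11/13 = -110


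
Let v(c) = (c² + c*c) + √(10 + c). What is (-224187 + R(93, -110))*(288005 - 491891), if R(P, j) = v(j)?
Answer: 40774549482 - 2038860*I ≈ 4.0775e+10 - 2.0389e+6*I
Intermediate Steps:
v(c) = √(10 + c) + 2*c² (v(c) = (c² + c²) + √(10 + c) = 2*c² + √(10 + c) = √(10 + c) + 2*c²)
R(P, j) = √(10 + j) + 2*j²
(-224187 + R(93, -110))*(288005 - 491891) = (-224187 + (√(10 - 110) + 2*(-110)²))*(288005 - 491891) = (-224187 + (√(-100) + 2*12100))*(-203886) = (-224187 + (10*I + 24200))*(-203886) = (-224187 + (24200 + 10*I))*(-203886) = (-199987 + 10*I)*(-203886) = 40774549482 - 2038860*I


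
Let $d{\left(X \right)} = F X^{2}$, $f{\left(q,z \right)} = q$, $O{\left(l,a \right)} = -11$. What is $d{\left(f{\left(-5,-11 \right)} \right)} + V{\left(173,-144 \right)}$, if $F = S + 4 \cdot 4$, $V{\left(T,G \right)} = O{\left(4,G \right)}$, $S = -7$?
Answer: $214$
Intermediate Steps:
$V{\left(T,G \right)} = -11$
$F = 9$ ($F = -7 + 4 \cdot 4 = -7 + 16 = 9$)
$d{\left(X \right)} = 9 X^{2}$
$d{\left(f{\left(-5,-11 \right)} \right)} + V{\left(173,-144 \right)} = 9 \left(-5\right)^{2} - 11 = 9 \cdot 25 - 11 = 225 - 11 = 214$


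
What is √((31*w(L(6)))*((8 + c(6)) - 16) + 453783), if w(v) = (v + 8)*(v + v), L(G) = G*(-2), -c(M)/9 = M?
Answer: 3*√29919 ≈ 518.91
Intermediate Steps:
c(M) = -9*M
L(G) = -2*G
w(v) = 2*v*(8 + v) (w(v) = (8 + v)*(2*v) = 2*v*(8 + v))
√((31*w(L(6)))*((8 + c(6)) - 16) + 453783) = √((31*(2*(-2*6)*(8 - 2*6)))*((8 - 9*6) - 16) + 453783) = √((31*(2*(-12)*(8 - 12)))*((8 - 54) - 16) + 453783) = √((31*(2*(-12)*(-4)))*(-46 - 16) + 453783) = √((31*96)*(-62) + 453783) = √(2976*(-62) + 453783) = √(-184512 + 453783) = √269271 = 3*√29919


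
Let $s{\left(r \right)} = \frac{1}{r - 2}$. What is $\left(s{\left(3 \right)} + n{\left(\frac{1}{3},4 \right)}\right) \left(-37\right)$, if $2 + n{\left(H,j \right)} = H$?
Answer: $\frac{74}{3} \approx 24.667$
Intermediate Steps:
$n{\left(H,j \right)} = -2 + H$
$s{\left(r \right)} = \frac{1}{-2 + r}$
$\left(s{\left(3 \right)} + n{\left(\frac{1}{3},4 \right)}\right) \left(-37\right) = \left(\frac{1}{-2 + 3} - \left(2 - \frac{1}{3}\right)\right) \left(-37\right) = \left(1^{-1} + \left(-2 + \frac{1}{3}\right)\right) \left(-37\right) = \left(1 - \frac{5}{3}\right) \left(-37\right) = \left(- \frac{2}{3}\right) \left(-37\right) = \frac{74}{3}$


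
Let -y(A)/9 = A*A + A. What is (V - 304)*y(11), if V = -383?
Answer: 816156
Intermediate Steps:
y(A) = -9*A - 9*A**2 (y(A) = -9*(A*A + A) = -9*(A**2 + A) = -9*(A + A**2) = -9*A - 9*A**2)
(V - 304)*y(11) = (-383 - 304)*(-9*11*(1 + 11)) = -(-6183)*11*12 = -687*(-1188) = 816156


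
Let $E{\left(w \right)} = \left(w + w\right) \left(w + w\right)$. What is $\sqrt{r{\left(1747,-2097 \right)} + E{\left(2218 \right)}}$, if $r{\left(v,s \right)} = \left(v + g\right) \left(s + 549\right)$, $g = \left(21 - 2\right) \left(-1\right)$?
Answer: $4 \sqrt{1062697} \approx 4123.5$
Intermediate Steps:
$g = -19$ ($g = 19 \left(-1\right) = -19$)
$r{\left(v,s \right)} = \left(-19 + v\right) \left(549 + s\right)$ ($r{\left(v,s \right)} = \left(v - 19\right) \left(s + 549\right) = \left(-19 + v\right) \left(549 + s\right)$)
$E{\left(w \right)} = 4 w^{2}$ ($E{\left(w \right)} = 2 w 2 w = 4 w^{2}$)
$\sqrt{r{\left(1747,-2097 \right)} + E{\left(2218 \right)}} = \sqrt{\left(-10431 - -39843 + 549 \cdot 1747 - 3663459\right) + 4 \cdot 2218^{2}} = \sqrt{\left(-10431 + 39843 + 959103 - 3663459\right) + 4 \cdot 4919524} = \sqrt{-2674944 + 19678096} = \sqrt{17003152} = 4 \sqrt{1062697}$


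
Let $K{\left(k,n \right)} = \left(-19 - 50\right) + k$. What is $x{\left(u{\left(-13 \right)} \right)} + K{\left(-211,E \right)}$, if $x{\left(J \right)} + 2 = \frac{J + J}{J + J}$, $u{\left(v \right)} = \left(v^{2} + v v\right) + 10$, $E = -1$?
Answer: $-281$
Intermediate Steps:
$K{\left(k,n \right)} = -69 + k$
$u{\left(v \right)} = 10 + 2 v^{2}$ ($u{\left(v \right)} = \left(v^{2} + v^{2}\right) + 10 = 2 v^{2} + 10 = 10 + 2 v^{2}$)
$x{\left(J \right)} = -1$ ($x{\left(J \right)} = -2 + \frac{J + J}{J + J} = -2 + \frac{2 J}{2 J} = -2 + 2 J \frac{1}{2 J} = -2 + 1 = -1$)
$x{\left(u{\left(-13 \right)} \right)} + K{\left(-211,E \right)} = -1 - 280 = -281$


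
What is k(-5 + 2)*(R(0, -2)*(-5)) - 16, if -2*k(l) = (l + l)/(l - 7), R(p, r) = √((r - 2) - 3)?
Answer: -16 + 3*I*√7/2 ≈ -16.0 + 3.9686*I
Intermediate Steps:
R(p, r) = √(-5 + r) (R(p, r) = √((-2 + r) - 3) = √(-5 + r))
k(l) = -l/(-7 + l) (k(l) = -(l + l)/(2*(l - 7)) = -2*l/(2*(-7 + l)) = -l/(-7 + l))
k(-5 + 2)*(R(0, -2)*(-5)) - 16 = (-(-5 + 2)/(-7 + (-5 + 2)))*(√(-5 - 2)*(-5)) - 16 = (-1*(-3)/(-7 - 3))*(√(-7)*(-5)) - 16 = (-1*(-3)/(-10))*((I*√7)*(-5)) - 16 = (-1*(-3)*(-⅒))*(-5*I*√7) - 16 = -(-3)*I*√7/2 - 16 = 3*I*√7/2 - 16 = -16 + 3*I*√7/2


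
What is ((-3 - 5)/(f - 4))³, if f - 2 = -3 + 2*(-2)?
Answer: 512/729 ≈ 0.70233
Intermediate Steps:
f = -5 (f = 2 + (-3 + 2*(-2)) = 2 + (-3 - 4) = 2 - 7 = -5)
((-3 - 5)/(f - 4))³ = ((-3 - 5)/(-5 - 4))³ = (-8/(-9))³ = (-⅑*(-8))³ = (8/9)³ = 512/729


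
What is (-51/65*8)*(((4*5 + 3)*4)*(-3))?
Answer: 112608/65 ≈ 1732.4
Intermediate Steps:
(-51/65*8)*(((4*5 + 3)*4)*(-3)) = (-51*1/65*8)*(((20 + 3)*4)*(-3)) = (-51/65*8)*((23*4)*(-3)) = -37536*(-3)/65 = -408/65*(-276) = 112608/65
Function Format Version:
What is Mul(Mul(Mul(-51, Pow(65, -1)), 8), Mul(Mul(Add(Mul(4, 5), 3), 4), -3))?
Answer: Rational(112608, 65) ≈ 1732.4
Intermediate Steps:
Mul(Mul(Mul(-51, Pow(65, -1)), 8), Mul(Mul(Add(Mul(4, 5), 3), 4), -3)) = Mul(Mul(Mul(-51, Rational(1, 65)), 8), Mul(Mul(Add(20, 3), 4), -3)) = Mul(Mul(Rational(-51, 65), 8), Mul(Mul(23, 4), -3)) = Mul(Rational(-408, 65), Mul(92, -3)) = Mul(Rational(-408, 65), -276) = Rational(112608, 65)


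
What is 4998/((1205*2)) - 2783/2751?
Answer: 3521234/3314955 ≈ 1.0622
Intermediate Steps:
4998/((1205*2)) - 2783/2751 = 4998/2410 - 2783*1/2751 = 4998*(1/2410) - 2783/2751 = 2499/1205 - 2783/2751 = 3521234/3314955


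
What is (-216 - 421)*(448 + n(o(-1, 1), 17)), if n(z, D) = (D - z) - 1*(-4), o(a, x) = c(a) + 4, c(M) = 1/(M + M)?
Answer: -593047/2 ≈ -2.9652e+5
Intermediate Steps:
c(M) = 1/(2*M)
o(a, x) = 4 + 1/(2*a) (o(a, x) = 1/(2*a) + 4 = 4 + 1/(2*a))
n(z, D) = 4 + D - z (n(z, D) = (D - z) + 4 = 4 + D - z)
(-216 - 421)*(448 + n(o(-1, 1), 17)) = (-216 - 421)*(448 + (4 + 17 - (4 + (1/2)/(-1)))) = -637*(448 + (4 + 17 - (4 + (1/2)*(-1)))) = -637*(448 + (4 + 17 - (4 - 1/2))) = -637*(448 + (4 + 17 - 1*7/2)) = -637*(448 + (4 + 17 - 7/2)) = -637*(448 + 35/2) = -637*931/2 = -593047/2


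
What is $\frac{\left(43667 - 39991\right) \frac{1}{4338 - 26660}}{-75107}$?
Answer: $\frac{1838}{838269227} \approx 2.1926 \cdot 10^{-6}$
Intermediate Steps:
$\frac{\left(43667 - 39991\right) \frac{1}{4338 - 26660}}{-75107} = \frac{3676}{-22322} \left(- \frac{1}{75107}\right) = 3676 \left(- \frac{1}{22322}\right) \left(- \frac{1}{75107}\right) = \left(- \frac{1838}{11161}\right) \left(- \frac{1}{75107}\right) = \frac{1838}{838269227}$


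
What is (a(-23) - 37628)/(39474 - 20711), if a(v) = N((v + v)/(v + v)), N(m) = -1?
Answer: -37629/18763 ≈ -2.0055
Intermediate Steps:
a(v) = -1
(a(-23) - 37628)/(39474 - 20711) = (-1 - 37628)/(39474 - 20711) = -37629/18763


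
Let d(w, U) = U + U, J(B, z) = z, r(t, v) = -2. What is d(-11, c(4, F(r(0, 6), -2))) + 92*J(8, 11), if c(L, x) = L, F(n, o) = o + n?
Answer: 1020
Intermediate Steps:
F(n, o) = n + o
d(w, U) = 2*U
d(-11, c(4, F(r(0, 6), -2))) + 92*J(8, 11) = 2*4 + 92*11 = 8 + 1012 = 1020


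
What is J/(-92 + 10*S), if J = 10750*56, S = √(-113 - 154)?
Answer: -13846000/8791 - 1505000*I*√267/8791 ≈ -1575.0 - 2797.4*I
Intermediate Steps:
S = I*√267 (S = √(-267) = I*√267 ≈ 16.34*I)
J = 602000
J/(-92 + 10*S) = 602000/(-92 + 10*(I*√267)) = 602000/(-92 + 10*I*√267)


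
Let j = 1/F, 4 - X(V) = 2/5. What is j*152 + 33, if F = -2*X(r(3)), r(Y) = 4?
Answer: 107/9 ≈ 11.889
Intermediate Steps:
X(V) = 18/5 (X(V) = 4 - 2/5 = 18/5)
F = -36/5 (F = -2*18/5 = -36/5 ≈ -7.2000)
j = -5/36 (j = 1/(-36/5) = -5/36 ≈ -0.13889)
j*152 + 33 = -5/36*152 + 33 = -190/9 + 33 = 107/9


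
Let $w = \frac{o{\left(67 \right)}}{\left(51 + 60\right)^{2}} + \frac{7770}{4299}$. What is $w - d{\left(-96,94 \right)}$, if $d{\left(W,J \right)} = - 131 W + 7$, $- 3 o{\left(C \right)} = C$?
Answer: $- \frac{666400441598}{52967979} \approx -12581.0$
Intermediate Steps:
$o{\left(C \right)} = - \frac{C}{3}$
$d{\left(W,J \right)} = 7 - 131 W$
$w = \frac{95638159}{52967979}$ ($w = \frac{\left(- \frac{1}{3}\right) 67}{\left(51 + 60\right)^{2}} + \frac{7770}{4299} = - \frac{67}{3 \cdot 111^{2}} + 7770 \cdot \frac{1}{4299} = - \frac{67}{3 \cdot 12321} + \frac{2590}{1433} = \left(- \frac{67}{3}\right) \frac{1}{12321} + \frac{2590}{1433} = - \frac{67}{36963} + \frac{2590}{1433} = \frac{95638159}{52967979} \approx 1.8056$)
$w - d{\left(-96,94 \right)} = \frac{95638159}{52967979} - \left(7 - -12576\right) = \frac{95638159}{52967979} - \left(7 + 12576\right) = \frac{95638159}{52967979} - 12583 = - \frac{666400441598}{52967979}$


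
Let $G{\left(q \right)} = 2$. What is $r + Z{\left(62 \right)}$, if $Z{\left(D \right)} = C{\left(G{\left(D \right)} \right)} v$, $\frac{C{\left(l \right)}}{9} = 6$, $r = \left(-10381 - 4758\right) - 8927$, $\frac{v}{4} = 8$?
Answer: $-22338$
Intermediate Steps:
$v = 32$ ($v = 4 \cdot 8 = 32$)
$r = -24066$ ($r = \left(-10381 - 4758\right) - 8927 = -15139 - 8927 = -24066$)
$C{\left(l \right)} = 54$ ($C{\left(l \right)} = 9 \cdot 6 = 54$)
$Z{\left(D \right)} = 1728$ ($Z{\left(D \right)} = 54 \cdot 32 = 1728$)
$r + Z{\left(62 \right)} = -24066 + 1728 = -22338$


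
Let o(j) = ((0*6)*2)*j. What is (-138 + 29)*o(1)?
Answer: 0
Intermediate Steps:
o(j) = 0 (o(j) = (0*2)*j = 0*j = 0)
(-138 + 29)*o(1) = (-138 + 29)*0 = -109*0 = 0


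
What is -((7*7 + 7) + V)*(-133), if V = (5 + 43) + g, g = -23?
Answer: 10773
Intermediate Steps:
V = 25 (V = (5 + 43) - 23 = 48 - 23 = 25)
-((7*7 + 7) + V)*(-133) = -((7*7 + 7) + 25)*(-133) = -((49 + 7) + 25)*(-133) = -(56 + 25)*(-133) = -81*(-133) = -1*(-10773) = 10773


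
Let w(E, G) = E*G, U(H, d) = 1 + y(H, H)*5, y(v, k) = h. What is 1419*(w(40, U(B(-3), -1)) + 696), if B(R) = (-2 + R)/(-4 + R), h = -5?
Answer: -374616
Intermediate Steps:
y(v, k) = -5
B(R) = (-2 + R)/(-4 + R)
U(H, d) = -24 (U(H, d) = 1 - 5*5 = 1 - 25 = -24)
1419*(w(40, U(B(-3), -1)) + 696) = 1419*(40*(-24) + 696) = 1419*(-960 + 696) = 1419*(-264) = -374616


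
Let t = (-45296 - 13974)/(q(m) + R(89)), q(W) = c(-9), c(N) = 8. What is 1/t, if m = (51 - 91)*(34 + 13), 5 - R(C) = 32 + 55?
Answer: 37/29635 ≈ 0.0012485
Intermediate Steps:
R(C) = -82 (R(C) = 5 - (32 + 55) = 5 - 1*87 = 5 - 87 = -82)
m = -1880 (m = -40*47 = -1880)
q(W) = 8
t = 29635/37 (t = (-45296 - 13974)/(8 - 82) = -59270/(-74) = -59270*(-1/74) = 29635/37 ≈ 800.95)
1/t = 1/(29635/37) = 37/29635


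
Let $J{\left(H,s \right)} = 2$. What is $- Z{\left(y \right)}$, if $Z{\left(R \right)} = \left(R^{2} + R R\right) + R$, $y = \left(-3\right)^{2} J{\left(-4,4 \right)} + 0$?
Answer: $-666$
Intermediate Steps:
$y = 18$ ($y = \left(-3\right)^{2} \cdot 2 + 0 = 9 \cdot 2 + 0 = 18 + 0 = 18$)
$Z{\left(R \right)} = R + 2 R^{2}$ ($Z{\left(R \right)} = \left(R^{2} + R^{2}\right) + R = 2 R^{2} + R = R + 2 R^{2}$)
$- Z{\left(y \right)} = - 18 \left(1 + 2 \cdot 18\right) = - 18 \left(1 + 36\right) = - 18 \cdot 37 = \left(-1\right) 666 = -666$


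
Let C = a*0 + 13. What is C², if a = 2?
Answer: 169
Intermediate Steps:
C = 13 (C = 2*0 + 13 = 0 + 13 = 13)
C² = 13² = 169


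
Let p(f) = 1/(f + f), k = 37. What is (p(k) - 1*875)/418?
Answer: -64749/30932 ≈ -2.0933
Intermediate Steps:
p(f) = 1/(2*f)
(p(k) - 1*875)/418 = ((1/2)/37 - 1*875)/418 = ((1/2)*(1/37) - 875)*(1/418) = (1/74 - 875)*(1/418) = -64749/74*1/418 = -64749/30932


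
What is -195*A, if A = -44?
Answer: 8580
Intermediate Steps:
-195*A = -195*(-44) = 8580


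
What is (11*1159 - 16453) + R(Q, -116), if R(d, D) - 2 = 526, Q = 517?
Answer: -3176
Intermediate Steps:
R(d, D) = 528 (R(d, D) = 2 + 526 = 528)
(11*1159 - 16453) + R(Q, -116) = (11*1159 - 16453) + 528 = (12749 - 16453) + 528 = -3704 + 528 = -3176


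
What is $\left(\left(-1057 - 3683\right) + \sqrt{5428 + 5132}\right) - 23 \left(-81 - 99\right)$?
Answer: $-600 + 8 \sqrt{165} \approx -497.24$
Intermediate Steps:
$\left(\left(-1057 - 3683\right) + \sqrt{5428 + 5132}\right) - 23 \left(-81 - 99\right) = \left(-4740 + \sqrt{10560}\right) - -4140 = \left(-4740 + 8 \sqrt{165}\right) + 4140 = -600 + 8 \sqrt{165}$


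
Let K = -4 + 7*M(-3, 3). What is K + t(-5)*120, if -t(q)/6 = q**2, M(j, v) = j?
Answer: -18025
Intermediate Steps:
K = -25 (K = -4 + 7*(-3) = -4 - 21 = -25)
t(q) = -6*q**2
K + t(-5)*120 = -25 - 6*(-5)**2*120 = -25 - 6*25*120 = -25 - 150*120 = -25 - 18000 = -18025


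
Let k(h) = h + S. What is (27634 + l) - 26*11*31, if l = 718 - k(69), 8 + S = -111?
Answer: 19536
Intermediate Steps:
S = -119 (S = -8 - 111 = -119)
k(h) = -119 + h (k(h) = h - 119 = -119 + h)
l = 768 (l = 718 - (-119 + 69) = 718 - 1*(-50) = 718 + 50 = 768)
(27634 + l) - 26*11*31 = (27634 + 768) - 26*11*31 = 28402 - 286*31 = 28402 - 8866 = 19536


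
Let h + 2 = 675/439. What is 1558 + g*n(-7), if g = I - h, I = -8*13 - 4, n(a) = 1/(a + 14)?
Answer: 4740525/3073 ≈ 1542.6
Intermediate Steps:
n(a) = 1/(14 + a)
I = -108 (I = -104 - 4 = -108)
h = -203/439 (h = -2 + 675/439 = -203/439 ≈ -0.46241)
g = -47209/439 (g = -108 - 1*(-203/439) = -108 + 203/439 = -47209/439 ≈ -107.54)
1558 + g*n(-7) = 1558 - 47209/(439*(14 - 7)) = 1558 - 47209/439/7 = 1558 - 47209/439*1/7 = 1558 - 47209/3073 = 4740525/3073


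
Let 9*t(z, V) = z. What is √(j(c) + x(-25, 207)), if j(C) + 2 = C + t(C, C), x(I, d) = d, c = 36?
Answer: 7*√5 ≈ 15.652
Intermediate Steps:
t(z, V) = z/9
j(C) = -2 + 10*C/9 (j(C) = -2 + (C + C/9) = -2 + 10*C/9)
√(j(c) + x(-25, 207)) = √((-2 + (10/9)*36) + 207) = √((-2 + 40) + 207) = √(38 + 207) = √245 = 7*√5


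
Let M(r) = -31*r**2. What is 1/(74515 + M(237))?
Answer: -1/1666724 ≈ -5.9998e-7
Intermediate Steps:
1/(74515 + M(237)) = 1/(74515 - 31*237**2) = 1/(74515 - 31*56169) = 1/(74515 - 1741239) = 1/(-1666724) = -1/1666724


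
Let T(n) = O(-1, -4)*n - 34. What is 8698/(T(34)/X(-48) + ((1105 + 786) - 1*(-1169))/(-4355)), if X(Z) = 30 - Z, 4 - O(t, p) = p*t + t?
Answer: -3787979/306 ≈ -12379.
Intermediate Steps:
O(t, p) = 4 - t - p*t (O(t, p) = 4 - (p*t + t) = 4 - (t + p*t) = 4 + (-t - p*t) = 4 - t - p*t)
T(n) = -34 + n (T(n) = (4 - 1*(-1) - 1*(-4)*(-1))*n - 34 = (4 + 1 - 4)*n - 34 = 1*n - 34 = n - 34 = -34 + n)
8698/(T(34)/X(-48) + ((1105 + 786) - 1*(-1169))/(-4355)) = 8698/((-34 + 34)/(30 - 1*(-48)) + ((1105 + 786) - 1*(-1169))/(-4355)) = 8698/(0/(30 + 48) + (1891 + 1169)*(-1/4355)) = 8698/(0/78 + 3060*(-1/4355)) = 8698/(0*(1/78) - 612/871) = 8698/(0 - 612/871) = 8698/(-612/871) = 8698*(-871/612) = -3787979/306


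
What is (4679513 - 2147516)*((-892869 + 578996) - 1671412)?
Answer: -5026735664145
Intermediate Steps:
(4679513 - 2147516)*((-892869 + 578996) - 1671412) = 2531997*(-313873 - 1671412) = 2531997*(-1985285) = -5026735664145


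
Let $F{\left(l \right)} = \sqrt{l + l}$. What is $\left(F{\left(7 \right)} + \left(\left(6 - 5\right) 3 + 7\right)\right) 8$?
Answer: $80 + 8 \sqrt{14} \approx 109.93$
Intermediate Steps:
$F{\left(l \right)} = \sqrt{2} \sqrt{l}$ ($F{\left(l \right)} = \sqrt{2 l} = \sqrt{2} \sqrt{l}$)
$\left(F{\left(7 \right)} + \left(\left(6 - 5\right) 3 + 7\right)\right) 8 = \left(\sqrt{2} \sqrt{7} + \left(\left(6 - 5\right) 3 + 7\right)\right) 8 = \left(\sqrt{14} + \left(1 \cdot 3 + 7\right)\right) 8 = \left(\sqrt{14} + \left(3 + 7\right)\right) 8 = \left(\sqrt{14} + 10\right) 8 = \left(10 + \sqrt{14}\right) 8 = 80 + 8 \sqrt{14}$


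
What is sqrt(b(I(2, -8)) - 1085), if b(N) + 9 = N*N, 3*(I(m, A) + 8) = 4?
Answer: I*sqrt(9446)/3 ≈ 32.397*I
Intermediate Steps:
I(m, A) = -20/3 (I(m, A) = -8 + (1/3)*4 = -8 + 4/3 = -20/3)
b(N) = -9 + N**2 (b(N) = -9 + N*N = -9 + N**2)
sqrt(b(I(2, -8)) - 1085) = sqrt((-9 + (-20/3)**2) - 1085) = sqrt((-9 + 400/9) - 1085) = sqrt(319/9 - 1085) = sqrt(-9446/9) = I*sqrt(9446)/3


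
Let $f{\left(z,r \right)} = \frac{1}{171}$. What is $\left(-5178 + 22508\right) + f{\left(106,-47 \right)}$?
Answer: $\frac{2963431}{171} \approx 17330.0$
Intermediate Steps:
$f{\left(z,r \right)} = \frac{1}{171}$
$\left(-5178 + 22508\right) + f{\left(106,-47 \right)} = \left(-5178 + 22508\right) + \frac{1}{171} = 17330 + \frac{1}{171} = \frac{2963431}{171}$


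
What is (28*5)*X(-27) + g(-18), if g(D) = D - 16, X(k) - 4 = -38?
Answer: -4794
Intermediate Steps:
X(k) = -34 (X(k) = 4 - 38 = -34)
g(D) = -16 + D
(28*5)*X(-27) + g(-18) = (28*5)*(-34) + (-16 - 18) = 140*(-34) - 34 = -4760 - 34 = -4794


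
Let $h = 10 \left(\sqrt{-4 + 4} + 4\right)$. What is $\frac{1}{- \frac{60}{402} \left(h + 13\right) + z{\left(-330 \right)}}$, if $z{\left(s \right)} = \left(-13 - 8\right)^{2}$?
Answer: $\frac{67}{29017} \approx 0.002309$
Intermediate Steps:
$z{\left(s \right)} = 441$ ($z{\left(s \right)} = \left(-21\right)^{2} = 441$)
$h = 40$ ($h = 10 \left(\sqrt{0} + 4\right) = 10 \left(0 + 4\right) = 10 \cdot 4 = 40$)
$\frac{1}{- \frac{60}{402} \left(h + 13\right) + z{\left(-330 \right)}} = \frac{1}{- \frac{60}{402} \left(40 + 13\right) + 441} = \frac{1}{\left(-60\right) \frac{1}{402} \cdot 53 + 441} = \frac{1}{\left(- \frac{10}{67}\right) 53 + 441} = \frac{1}{- \frac{530}{67} + 441} = \frac{1}{\frac{29017}{67}} = \frac{67}{29017}$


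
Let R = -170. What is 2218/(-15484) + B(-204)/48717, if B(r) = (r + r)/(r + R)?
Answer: -198068593/1382945718 ≈ -0.14322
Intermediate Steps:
B(r) = 2*r/(-170 + r) (B(r) = (r + r)/(r - 170) = (2*r)/(-170 + r) = 2*r/(-170 + r))
2218/(-15484) + B(-204)/48717 = 2218/(-15484) + (2*(-204)/(-170 - 204))/48717 = 2218*(-1/15484) + (2*(-204)/(-374))*(1/48717) = -1109/7742 + (2*(-204)*(-1/374))*(1/48717) = -1109/7742 + (12/11)*(1/48717) = -1109/7742 + 4/178629 = -198068593/1382945718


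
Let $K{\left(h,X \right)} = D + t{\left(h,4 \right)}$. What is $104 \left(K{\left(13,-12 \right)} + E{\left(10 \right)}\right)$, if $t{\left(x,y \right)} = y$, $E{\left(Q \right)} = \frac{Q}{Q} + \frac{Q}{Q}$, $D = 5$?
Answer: $1144$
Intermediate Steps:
$E{\left(Q \right)} = 2$ ($E{\left(Q \right)} = 1 + 1 = 2$)
$K{\left(h,X \right)} = 9$ ($K{\left(h,X \right)} = 5 + 4 = 9$)
$104 \left(K{\left(13,-12 \right)} + E{\left(10 \right)}\right) = 104 \left(9 + 2\right) = 104 \cdot 11 = 1144$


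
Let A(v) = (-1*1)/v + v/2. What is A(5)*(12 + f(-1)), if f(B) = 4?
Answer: 184/5 ≈ 36.800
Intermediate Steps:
A(v) = v/2 - 1/v (A(v) = -1/v + v*(½) = -1/v + v/2 = v/2 - 1/v)
A(5)*(12 + f(-1)) = ((½)*5 - 1/5)*(12 + 4) = (5/2 - 1*⅕)*16 = (5/2 - ⅕)*16 = (23/10)*16 = 184/5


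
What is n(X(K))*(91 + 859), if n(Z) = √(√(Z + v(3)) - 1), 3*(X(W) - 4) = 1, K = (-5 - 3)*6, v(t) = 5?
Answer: 950*√(-9 + 6*√21)/3 ≈ 1361.9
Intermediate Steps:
K = -48 (K = -8*6 = -48)
X(W) = 13/3 (X(W) = 4 + (⅓)*1 = 4 + ⅓ = 13/3)
n(Z) = √(-1 + √(5 + Z)) (n(Z) = √(√(Z + 5) - 1) = √(√(5 + Z) - 1) = √(-1 + √(5 + Z)))
n(X(K))*(91 + 859) = √(-1 + √(5 + 13/3))*(91 + 859) = √(-1 + √(28/3))*950 = √(-1 + 2*√21/3)*950 = 950*√(-1 + 2*√21/3)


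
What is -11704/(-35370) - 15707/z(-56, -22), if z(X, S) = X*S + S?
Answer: -10827895/855954 ≈ -12.650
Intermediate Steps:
z(X, S) = S + S*X (z(X, S) = S*X + S = S + S*X)
-11704/(-35370) - 15707/z(-56, -22) = -11704/(-35370) - 15707*(-1/(22*(1 - 56))) = -11704*(-1/35370) - 15707/((-22*(-55))) = 5852/17685 - 15707/1210 = -10827895/855954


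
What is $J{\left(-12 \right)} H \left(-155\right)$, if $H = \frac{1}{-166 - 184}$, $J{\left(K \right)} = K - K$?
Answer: $0$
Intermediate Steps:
$J{\left(K \right)} = 0$
$H = - \frac{1}{350}$ ($H = \frac{1}{-350} = - \frac{1}{350} \approx -0.0028571$)
$J{\left(-12 \right)} H \left(-155\right) = 0 \left(- \frac{1}{350}\right) \left(-155\right) = 0 \left(-155\right) = 0$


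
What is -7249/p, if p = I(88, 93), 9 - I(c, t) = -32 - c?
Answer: -7249/129 ≈ -56.194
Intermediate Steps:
I(c, t) = 41 + c (I(c, t) = 9 - (-32 - c) = 9 + (32 + c) = 41 + c)
p = 129 (p = 41 + 88 = 129)
-7249/p = -7249/129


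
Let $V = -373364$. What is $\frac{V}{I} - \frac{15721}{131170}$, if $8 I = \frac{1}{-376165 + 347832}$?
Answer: $\frac{11100678068368599}{131170} \approx 8.4628 \cdot 10^{10}$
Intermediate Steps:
$I = - \frac{1}{226664}$ ($I = \frac{1}{8 \left(-376165 + 347832\right)} = \frac{1}{8 \left(-28333\right)} = \frac{1}{8} \left(- \frac{1}{28333}\right) = - \frac{1}{226664} \approx -4.4118 \cdot 10^{-6}$)
$\frac{V}{I} - \frac{15721}{131170} = - \frac{373364}{- \frac{1}{226664}} - \frac{15721}{131170} = \left(-373364\right) \left(-226664\right) - \frac{15721}{131170} = 84628177696 - \frac{15721}{131170} = \frac{11100678068368599}{131170}$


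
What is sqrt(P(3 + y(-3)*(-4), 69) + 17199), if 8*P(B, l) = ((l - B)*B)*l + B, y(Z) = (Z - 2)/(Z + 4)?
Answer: sqrt(421234)/4 ≈ 162.26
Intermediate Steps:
y(Z) = (-2 + Z)/(4 + Z)
P(B, l) = B/8 + B*l*(l - B)/8 (P(B, l) = (((l - B)*B)*l + B)/8 = ((B*(l - B))*l + B)/8 = (B*l*(l - B) + B)/8 = (B + B*l*(l - B))/8 = B/8 + B*l*(l - B)/8)
sqrt(P(3 + y(-3)*(-4), 69) + 17199) = sqrt((3 + ((-2 - 3)/(4 - 3))*(-4))*(1 + 69**2 - 1*(3 + ((-2 - 3)/(4 - 3))*(-4))*69)/8 + 17199) = sqrt((3 + (-5/1)*(-4))*(1 + 4761 - 1*(3 + (-5/1)*(-4))*69)/8 + 17199) = sqrt((3 + (1*(-5))*(-4))*(1 + 4761 - 1*(3 + (1*(-5))*(-4))*69)/8 + 17199) = sqrt((3 - 5*(-4))*(1 + 4761 - 1*(3 - 5*(-4))*69)/8 + 17199) = sqrt((3 + 20)*(1 + 4761 - 1*(3 + 20)*69)/8 + 17199) = sqrt((1/8)*23*(1 + 4761 - 1*23*69) + 17199) = sqrt((1/8)*23*(1 + 4761 - 1587) + 17199) = sqrt((1/8)*23*3175 + 17199) = sqrt(73025/8 + 17199) = sqrt(210617/8) = sqrt(421234)/4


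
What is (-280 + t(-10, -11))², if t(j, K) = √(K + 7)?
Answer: 78396 - 1120*I ≈ 78396.0 - 1120.0*I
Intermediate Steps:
t(j, K) = √(7 + K)
(-280 + t(-10, -11))² = (-280 + √(7 - 11))² = (-280 + √(-4))² = (-280 + 2*I)²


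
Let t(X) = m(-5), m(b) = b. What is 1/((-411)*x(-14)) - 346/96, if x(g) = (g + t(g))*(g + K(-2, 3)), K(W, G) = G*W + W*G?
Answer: -1951385/541424 ≈ -3.6042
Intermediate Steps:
t(X) = -5
K(W, G) = 2*G*W (K(W, G) = G*W + G*W = 2*G*W)
x(g) = (-12 + g)*(-5 + g) (x(g) = (g - 5)*(g + 2*3*(-2)) = (-5 + g)*(g - 12) = (-5 + g)*(-12 + g) = (-12 + g)*(-5 + g))
1/((-411)*x(-14)) - 346/96 = 1/((-411)*(60 + (-14)**2 - 17*(-14))) - 346/96 = -1/(411*(60 + 196 + 238)) - 346*1/96 = -1/411/494 - 173/48 = -1/411*1/494 - 173/48 = -1/203034 - 173/48 = -1951385/541424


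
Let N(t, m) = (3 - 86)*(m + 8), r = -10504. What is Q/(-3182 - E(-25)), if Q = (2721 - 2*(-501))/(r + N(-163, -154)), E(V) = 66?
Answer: -1241/1747424 ≈ -0.00071019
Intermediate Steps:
N(t, m) = -664 - 83*m (N(t, m) = -83*(8 + m) = -664 - 83*m)
Q = 1241/538 (Q = (2721 - 2*(-501))/(-10504 + (-664 - 83*(-154))) = (2721 + 1002)/(-10504 + (-664 + 12782)) = 3723/(-10504 + 12118) = 3723/1614 = 3723*(1/1614) = 1241/538 ≈ 2.3067)
Q/(-3182 - E(-25)) = 1241/(538*(-3182 - 1*66)) = 1241/(538*(-3182 - 66)) = (1241/538)/(-3248) = (1241/538)*(-1/3248) = -1241/1747424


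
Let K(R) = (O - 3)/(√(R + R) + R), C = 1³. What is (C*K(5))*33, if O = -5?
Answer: -88 + 88*√10/5 ≈ -32.344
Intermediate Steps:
C = 1
K(R) = -8/(R + √2*√R) (K(R) = (-5 - 3)/(√(R + R) + R) = -8/(√(2*R) + R) = -8/(√2*√R + R) = -8/(R + √2*√R))
(C*K(5))*33 = (1*(-8/(5 + √2*√5)))*33 = (1*(-8/(5 + √10)))*33 = -8/(5 + √10)*33 = -264/(5 + √10)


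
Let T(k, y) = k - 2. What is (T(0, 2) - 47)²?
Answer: 2401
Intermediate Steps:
T(k, y) = -2 + k
(T(0, 2) - 47)² = ((-2 + 0) - 47)² = (-2 - 47)² = (-49)² = 2401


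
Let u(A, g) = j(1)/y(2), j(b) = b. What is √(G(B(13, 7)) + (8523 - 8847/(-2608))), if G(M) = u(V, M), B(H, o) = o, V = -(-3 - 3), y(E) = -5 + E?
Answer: √32620155765/1956 ≈ 92.337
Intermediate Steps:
V = 6 (V = -1*(-6) = 6)
u(A, g) = -⅓ (u(A, g) = 1/(-5 + 2) = 1/(-3) = 1*(-⅓) = -⅓)
G(M) = -⅓
√(G(B(13, 7)) + (8523 - 8847/(-2608))) = √(-⅓ + (8523 - 8847/(-2608))) = √(-⅓ + (8523 - 8847*(-1/2608))) = √(-⅓ + (8523 + 8847/2608)) = √(-⅓ + 22236831/2608) = √(66707885/7824) = √32620155765/1956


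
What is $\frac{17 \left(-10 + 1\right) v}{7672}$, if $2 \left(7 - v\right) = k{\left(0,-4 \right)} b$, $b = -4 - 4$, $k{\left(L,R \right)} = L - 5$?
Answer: $\frac{1989}{7672} \approx 0.25925$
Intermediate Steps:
$k{\left(L,R \right)} = -5 + L$ ($k{\left(L,R \right)} = L - 5 = -5 + L$)
$b = -8$ ($b = -4 - 4 = -8$)
$v = -13$ ($v = 7 - \frac{\left(-5 + 0\right) \left(-8\right)}{2} = 7 - \frac{\left(-5\right) \left(-8\right)}{2} = 7 - 20 = -13$)
$\frac{17 \left(-10 + 1\right) v}{7672} = \frac{17 \left(-10 + 1\right) \left(-13\right)}{7672} = 17 \left(-9\right) \left(-13\right) \frac{1}{7672} = \left(-153\right) \left(-13\right) \frac{1}{7672} = 1989 \cdot \frac{1}{7672} = \frac{1989}{7672}$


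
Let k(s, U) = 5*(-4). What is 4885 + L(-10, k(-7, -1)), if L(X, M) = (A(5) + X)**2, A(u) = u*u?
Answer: 5110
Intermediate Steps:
k(s, U) = -20
A(u) = u**2
L(X, M) = (25 + X)**2 (L(X, M) = (5**2 + X)**2 = (25 + X)**2)
4885 + L(-10, k(-7, -1)) = 4885 + (25 - 10)**2 = 4885 + 15**2 = 4885 + 225 = 5110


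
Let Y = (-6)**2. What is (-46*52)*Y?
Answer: -86112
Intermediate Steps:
Y = 36
(-46*52)*Y = -46*52*36 = -2392*36 = -86112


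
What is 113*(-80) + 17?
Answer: -9023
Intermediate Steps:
113*(-80) + 17 = -9040 + 17 = -9023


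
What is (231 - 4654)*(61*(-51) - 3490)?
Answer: 29196223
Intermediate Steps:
(231 - 4654)*(61*(-51) - 3490) = -4423*(-3111 - 3490) = -4423*(-6601) = 29196223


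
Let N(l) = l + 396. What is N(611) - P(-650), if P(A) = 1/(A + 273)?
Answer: 379640/377 ≈ 1007.0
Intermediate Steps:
N(l) = 396 + l
P(A) = 1/(273 + A)
N(611) - P(-650) = (396 + 611) - 1/(273 - 650) = 1007 - 1/(-377) = 1007 - 1*(-1/377) = 1007 + 1/377 = 379640/377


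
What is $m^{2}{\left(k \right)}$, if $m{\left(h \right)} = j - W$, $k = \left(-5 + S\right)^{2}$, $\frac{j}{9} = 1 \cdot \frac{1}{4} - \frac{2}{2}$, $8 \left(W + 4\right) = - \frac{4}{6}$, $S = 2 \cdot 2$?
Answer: $\frac{64}{9} \approx 7.1111$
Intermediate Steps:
$S = 4$
$W = - \frac{49}{12}$ ($W = -4 + \frac{\left(-4\right) \frac{1}{6}}{8} = -4 + \frac{1}{8} \left(- \frac{2}{3}\right) = -4 - \frac{1}{12} = - \frac{49}{12} \approx -4.0833$)
$j = - \frac{27}{4}$ ($j = 9 \left(1 \cdot \frac{1}{4} - \frac{2}{2}\right) = 9 \left(1 \cdot \frac{1}{4} - 1\right) = 9 \left(\frac{1}{4} - 1\right) = 9 \left(- \frac{3}{4}\right) = - \frac{27}{4} \approx -6.75$)
$k = 1$ ($k = \left(-5 + 4\right)^{2} = \left(-1\right)^{2} = 1$)
$m{\left(h \right)} = - \frac{8}{3}$ ($m{\left(h \right)} = - \frac{27}{4} - - \frac{49}{12} = - \frac{27}{4} + \frac{49}{12} = - \frac{8}{3}$)
$m^{2}{\left(k \right)} = \left(- \frac{8}{3}\right)^{2} = \frac{64}{9}$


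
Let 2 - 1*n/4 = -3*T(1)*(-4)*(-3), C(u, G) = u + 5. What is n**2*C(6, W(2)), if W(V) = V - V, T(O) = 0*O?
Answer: 704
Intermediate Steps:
T(O) = 0
W(V) = 0
C(u, G) = 5 + u
n = 8 (n = 8 - (-12)*(0*(-4))*(-3) = 8 - (-12)*0*(-3) = 8 - (-12)*0 = 8 - 4*0 = 8 + 0 = 8)
n**2*C(6, W(2)) = 8**2*(5 + 6) = 64*11 = 704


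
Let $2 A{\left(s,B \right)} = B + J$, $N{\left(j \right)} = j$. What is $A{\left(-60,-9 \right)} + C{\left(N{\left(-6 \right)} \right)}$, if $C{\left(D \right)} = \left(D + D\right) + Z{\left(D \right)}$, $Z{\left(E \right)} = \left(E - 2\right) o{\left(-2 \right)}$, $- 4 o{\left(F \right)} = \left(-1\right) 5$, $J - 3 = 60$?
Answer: $5$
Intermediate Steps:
$J = 63$ ($J = 3 + 60 = 63$)
$o{\left(F \right)} = \frac{5}{4}$ ($o{\left(F \right)} = - \frac{\left(-1\right) 5}{4} = \left(- \frac{1}{4}\right) \left(-5\right) = \frac{5}{4}$)
$Z{\left(E \right)} = - \frac{5}{2} + \frac{5 E}{4}$ ($Z{\left(E \right)} = \left(E - 2\right) \frac{5}{4} = \left(-2 + E\right) \frac{5}{4} = - \frac{5}{2} + \frac{5 E}{4}$)
$A{\left(s,B \right)} = \frac{63}{2} + \frac{B}{2}$ ($A{\left(s,B \right)} = \frac{B + 63}{2} = \frac{63 + B}{2} = \frac{63}{2} + \frac{B}{2}$)
$C{\left(D \right)} = - \frac{5}{2} + \frac{13 D}{4}$ ($C{\left(D \right)} = \left(D + D\right) + \left(- \frac{5}{2} + \frac{5 D}{4}\right) = 2 D + \left(- \frac{5}{2} + \frac{5 D}{4}\right) = - \frac{5}{2} + \frac{13 D}{4}$)
$A{\left(-60,-9 \right)} + C{\left(N{\left(-6 \right)} \right)} = \left(\frac{63}{2} + \frac{1}{2} \left(-9\right)\right) + \left(- \frac{5}{2} + \frac{13}{4} \left(-6\right)\right) = \left(\frac{63}{2} - \frac{9}{2}\right) - 22 = 27 - 22 = 5$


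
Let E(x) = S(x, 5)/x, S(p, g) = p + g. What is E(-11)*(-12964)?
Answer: -77784/11 ≈ -7071.3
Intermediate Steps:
S(p, g) = g + p
E(x) = (5 + x)/x
E(-11)*(-12964) = ((5 - 11)/(-11))*(-12964) = -1/11*(-6)*(-12964) = (6/11)*(-12964) = -77784/11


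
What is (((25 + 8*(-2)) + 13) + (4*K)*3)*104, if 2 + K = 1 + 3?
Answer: 4784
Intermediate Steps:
K = 2 (K = -2 + (1 + 3) = -2 + 4 = 2)
(((25 + 8*(-2)) + 13) + (4*K)*3)*104 = (((25 + 8*(-2)) + 13) + (4*2)*3)*104 = (((25 - 16) + 13) + 8*3)*104 = ((9 + 13) + 24)*104 = (22 + 24)*104 = 46*104 = 4784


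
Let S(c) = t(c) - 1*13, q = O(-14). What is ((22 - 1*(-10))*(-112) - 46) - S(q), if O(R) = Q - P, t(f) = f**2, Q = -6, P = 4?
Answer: -3717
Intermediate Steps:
O(R) = -10 (O(R) = -6 - 1*4 = -6 - 4 = -10)
q = -10
S(c) = -13 + c**2 (S(c) = c**2 - 1*13 = c**2 - 13 = -13 + c**2)
((22 - 1*(-10))*(-112) - 46) - S(q) = ((22 - 1*(-10))*(-112) - 46) - (-13 + (-10)**2) = ((22 + 10)*(-112) - 46) - (-13 + 100) = (32*(-112) - 46) - 1*87 = (-3584 - 46) - 87 = -3630 - 87 = -3717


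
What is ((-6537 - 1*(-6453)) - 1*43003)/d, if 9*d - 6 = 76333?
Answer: -387783/76339 ≈ -5.0798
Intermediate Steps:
d = 76339/9 (d = 2/3 + (1/9)*76333 = 2/3 + 76333/9 = 76339/9 ≈ 8482.1)
((-6537 - 1*(-6453)) - 1*43003)/d = ((-6537 - 1*(-6453)) - 1*43003)/(76339/9) = ((-6537 + 6453) - 43003)*(9/76339) = (-84 - 43003)*(9/76339) = -43087*9/76339 = -387783/76339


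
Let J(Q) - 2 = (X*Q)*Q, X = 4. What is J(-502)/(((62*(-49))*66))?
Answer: -15273/3038 ≈ -5.0273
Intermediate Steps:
J(Q) = 2 + 4*Q² (J(Q) = 2 + (4*Q)*Q = 2 + 4*Q²)
J(-502)/(((62*(-49))*66)) = (2 + 4*(-502)²)/(((62*(-49))*66)) = (2 + 4*252004)/((-3038*66)) = (2 + 1008016)/(-200508) = 1008018*(-1/200508) = -15273/3038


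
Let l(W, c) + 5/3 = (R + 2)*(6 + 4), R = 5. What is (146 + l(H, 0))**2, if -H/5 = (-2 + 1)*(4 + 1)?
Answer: 413449/9 ≈ 45939.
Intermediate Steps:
H = 25 (H = -5*(-2 + 1)*(4 + 1) = -(-5)*5 = -5*(-5) = 25)
l(W, c) = 205/3 (l(W, c) = -5/3 + (5 + 2)*(6 + 4) = -5/3 + 7*10 = -5/3 + 70 = 205/3)
(146 + l(H, 0))**2 = (146 + 205/3)**2 = (643/3)**2 = 413449/9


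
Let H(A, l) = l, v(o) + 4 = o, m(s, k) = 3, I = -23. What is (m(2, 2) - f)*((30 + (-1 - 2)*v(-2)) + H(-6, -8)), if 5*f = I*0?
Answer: 120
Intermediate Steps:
v(o) = -4 + o
f = 0 (f = (-23*0)/5 = (1/5)*0 = 0)
(m(2, 2) - f)*((30 + (-1 - 2)*v(-2)) + H(-6, -8)) = (3 - 1*0)*((30 + (-1 - 2)*(-4 - 2)) - 8) = (3 + 0)*((30 - 3*(-6)) - 8) = 3*((30 + 18) - 8) = 3*(48 - 8) = 3*40 = 120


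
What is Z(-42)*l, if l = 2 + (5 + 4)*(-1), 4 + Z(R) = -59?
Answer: 441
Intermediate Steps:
Z(R) = -63 (Z(R) = -4 - 59 = -63)
l = -7 (l = 2 + 9*(-1) = 2 - 9 = -7)
Z(-42)*l = -63*(-7) = 441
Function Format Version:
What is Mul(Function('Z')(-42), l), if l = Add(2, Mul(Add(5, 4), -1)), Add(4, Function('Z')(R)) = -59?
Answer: 441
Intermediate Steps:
Function('Z')(R) = -63 (Function('Z')(R) = Add(-4, -59) = -63)
l = -7 (l = Add(2, Mul(9, -1)) = Add(2, -9) = -7)
Mul(Function('Z')(-42), l) = Mul(-63, -7) = 441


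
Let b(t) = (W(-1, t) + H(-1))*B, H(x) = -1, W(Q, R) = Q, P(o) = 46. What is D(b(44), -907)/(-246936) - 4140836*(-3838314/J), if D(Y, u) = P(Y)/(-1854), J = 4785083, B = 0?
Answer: 3638251135258537411597/1095351780022776 ≈ 3.3215e+6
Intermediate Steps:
b(t) = 0 (b(t) = (-1 - 1)*0 = -2*0 = 0)
D(Y, u) = -23/927 (D(Y, u) = 46/(-1854) = 46*(-1/1854) = -23/927)
D(b(44), -907)/(-246936) - 4140836*(-3838314/J) = -23/927/(-246936) - 4140836/(4785083/(-3838314)) = -23/927*(-1/246936) - 4140836/(4785083*(-1/3838314)) = 23/228909672 - 4140836/(-4785083/3838314) = 23/228909672 - 4140836*(-3838314/4785083) = 23/228909672 + 15893828790504/4785083 = 3638251135258537411597/1095351780022776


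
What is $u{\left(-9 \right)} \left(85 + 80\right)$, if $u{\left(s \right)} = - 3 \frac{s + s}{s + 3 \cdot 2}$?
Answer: $-2970$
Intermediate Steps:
$u{\left(s \right)} = - \frac{6 s}{6 + s}$ ($u{\left(s \right)} = - 3 \frac{2 s}{s + 6} = - 3 \frac{2 s}{6 + s} = - \frac{6 s}{6 + s}$)
$u{\left(-9 \right)} \left(85 + 80\right) = \left(-6\right) \left(-9\right) \frac{1}{6 - 9} \left(85 + 80\right) = \left(-6\right) \left(-9\right) \frac{1}{-3} \cdot 165 = \left(-6\right) \left(-9\right) \left(- \frac{1}{3}\right) 165 = \left(-18\right) 165 = -2970$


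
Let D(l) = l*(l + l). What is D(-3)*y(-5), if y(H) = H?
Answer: -90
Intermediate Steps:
D(l) = 2*l² (D(l) = l*(2*l) = 2*l²)
D(-3)*y(-5) = (2*(-3)²)*(-5) = (2*9)*(-5) = 18*(-5) = -90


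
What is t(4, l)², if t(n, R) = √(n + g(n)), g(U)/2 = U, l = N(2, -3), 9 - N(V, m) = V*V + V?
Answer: 12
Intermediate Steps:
N(V, m) = 9 - V - V² (N(V, m) = 9 - (V*V + V) = 9 - (V² + V) = 9 - (V + V²) = 9 + (-V - V²) = 9 - V - V²)
l = 3 (l = 9 - 1*2 - 1*2² = 9 - 2 - 1*4 = 9 - 2 - 4 = 3)
g(U) = 2*U
t(n, R) = √3*√n (t(n, R) = √(n + 2*n) = √(3*n) = √3*√n)
t(4, l)² = (√3*√4)² = (√3*2)² = (2*√3)² = 12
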